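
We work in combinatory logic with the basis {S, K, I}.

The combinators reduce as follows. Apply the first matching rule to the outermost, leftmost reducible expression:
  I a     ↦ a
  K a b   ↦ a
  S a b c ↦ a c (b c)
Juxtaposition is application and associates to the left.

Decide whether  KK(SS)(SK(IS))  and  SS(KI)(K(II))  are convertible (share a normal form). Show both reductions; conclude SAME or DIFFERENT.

Term A:
  start: KK(SS)(SK(IS))
  [1] K(SK(IS))
  [2] K(SKS)

Term B:
  start: SS(KI)(K(II))
  [1] S(K(II))(KI(K(II)))
  [2] S(KI)(KI(K(II)))
  [3] S(KI)I

Answer: DIFFERENT — A ⇓ K(SKS), B ⇓ S(KI)I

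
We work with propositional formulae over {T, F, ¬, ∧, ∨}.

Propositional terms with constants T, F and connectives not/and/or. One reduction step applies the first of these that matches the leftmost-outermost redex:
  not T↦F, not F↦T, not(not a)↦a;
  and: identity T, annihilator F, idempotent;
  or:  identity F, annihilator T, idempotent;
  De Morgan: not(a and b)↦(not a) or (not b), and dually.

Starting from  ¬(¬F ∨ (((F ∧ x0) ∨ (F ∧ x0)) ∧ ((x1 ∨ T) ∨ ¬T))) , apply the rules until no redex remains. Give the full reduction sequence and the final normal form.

  start: ¬(¬F ∨ (((F ∧ x0) ∨ (F ∧ x0)) ∧ ((x1 ∨ T) ∨ ¬T)))
  [1] ¬¬F ∧ ¬(((F ∧ x0) ∨ (F ∧ x0)) ∧ ((x1 ∨ T) ∨ ¬T))
  [2] F ∧ ¬(((F ∧ x0) ∨ (F ∧ x0)) ∧ ((x1 ∨ T) ∨ ¬T))
  [3] F

Answer: normal form = F  (in 3 steps)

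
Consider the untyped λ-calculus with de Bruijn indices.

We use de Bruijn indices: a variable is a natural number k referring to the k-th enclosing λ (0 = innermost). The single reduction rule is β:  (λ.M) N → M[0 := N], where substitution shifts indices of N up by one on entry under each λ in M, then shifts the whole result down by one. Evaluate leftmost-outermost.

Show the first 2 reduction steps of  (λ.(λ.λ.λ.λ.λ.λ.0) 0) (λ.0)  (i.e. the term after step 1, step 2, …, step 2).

Answer: after 2 steps: λ.λ.λ.λ.λ.0

Derivation:
  start: (λ.(λ.λ.λ.λ.λ.λ.0) 0) (λ.0)
  step 1: (λ.λ.λ.λ.λ.λ.0) (λ.0)
  step 2: λ.λ.λ.λ.λ.0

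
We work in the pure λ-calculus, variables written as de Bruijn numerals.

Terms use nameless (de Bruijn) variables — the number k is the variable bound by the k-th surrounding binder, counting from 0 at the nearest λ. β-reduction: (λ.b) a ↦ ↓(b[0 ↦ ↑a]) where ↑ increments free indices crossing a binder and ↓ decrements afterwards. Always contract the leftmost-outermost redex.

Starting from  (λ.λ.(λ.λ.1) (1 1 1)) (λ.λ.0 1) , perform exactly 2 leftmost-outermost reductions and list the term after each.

  start: (λ.λ.(λ.λ.1) (1 1 1)) (λ.λ.0 1)
  →1  λ.(λ.λ.1) ((λ.λ.0 1) (λ.λ.0 1) (λ.λ.0 1))
  →2  λ.λ.(λ.λ.0 1) (λ.λ.0 1) (λ.λ.0 1)

Answer: after 2 steps: λ.λ.(λ.λ.0 1) (λ.λ.0 1) (λ.λ.0 1)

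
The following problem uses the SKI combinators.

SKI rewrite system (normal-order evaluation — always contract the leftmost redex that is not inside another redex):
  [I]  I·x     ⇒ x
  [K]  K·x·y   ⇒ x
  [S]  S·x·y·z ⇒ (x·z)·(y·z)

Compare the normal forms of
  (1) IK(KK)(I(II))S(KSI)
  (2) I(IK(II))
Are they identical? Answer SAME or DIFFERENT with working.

Answer: DIFFERENT — A ⇓ KS, B ⇓ KI

Derivation:
Term A:
  start: IK(KK)(I(II))S(KSI)
  step 1: K(KK)(I(II))S(KSI)
  step 2: KKS(KSI)
  step 3: K(KSI)
  step 4: KS

Term B:
  start: I(IK(II))
  step 1: IK(II)
  step 2: K(II)
  step 3: KI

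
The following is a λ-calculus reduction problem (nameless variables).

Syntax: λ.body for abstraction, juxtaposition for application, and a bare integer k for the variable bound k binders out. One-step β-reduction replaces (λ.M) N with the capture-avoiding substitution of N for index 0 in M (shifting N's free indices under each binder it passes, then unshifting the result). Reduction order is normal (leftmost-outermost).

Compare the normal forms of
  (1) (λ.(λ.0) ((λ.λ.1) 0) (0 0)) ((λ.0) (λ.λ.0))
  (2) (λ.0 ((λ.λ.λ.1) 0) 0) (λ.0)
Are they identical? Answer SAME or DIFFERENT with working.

Term A:
  start: (λ.(λ.0) ((λ.λ.1) 0) (0 0)) ((λ.0) (λ.λ.0))
  step 1: (λ.0) ((λ.λ.1) ((λ.0) (λ.λ.0))) ((λ.0) (λ.λ.0) ((λ.0) (λ.λ.0)))
  step 2: (λ.λ.1) ((λ.0) (λ.λ.0)) ((λ.0) (λ.λ.0) ((λ.0) (λ.λ.0)))
  step 3: (λ.(λ.0) (λ.λ.0)) ((λ.0) (λ.λ.0) ((λ.0) (λ.λ.0)))
  step 4: (λ.0) (λ.λ.0)
  step 5: λ.λ.0

Term B:
  start: (λ.0 ((λ.λ.λ.1) 0) 0) (λ.0)
  step 1: (λ.0) ((λ.λ.λ.1) (λ.0)) (λ.0)
  step 2: (λ.λ.λ.1) (λ.0) (λ.0)
  step 3: (λ.λ.1) (λ.0)
  step 4: λ.λ.0

Answer: SAME — A ⇓ λ.λ.0, B ⇓ λ.λ.0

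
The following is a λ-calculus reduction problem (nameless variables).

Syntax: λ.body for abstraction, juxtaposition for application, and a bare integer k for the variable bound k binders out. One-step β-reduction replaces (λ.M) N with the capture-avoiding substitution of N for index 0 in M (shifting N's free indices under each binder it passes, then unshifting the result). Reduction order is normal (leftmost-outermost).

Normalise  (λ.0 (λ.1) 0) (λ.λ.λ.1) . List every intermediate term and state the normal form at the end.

  start: (λ.0 (λ.1) 0) (λ.λ.λ.1)
  →1  (λ.λ.λ.1) (λ.λ.λ.λ.1) (λ.λ.λ.1)
  →2  (λ.λ.1) (λ.λ.λ.1)
  →3  λ.λ.λ.λ.1

Answer: normal form = λ.λ.λ.λ.1  (in 3 steps)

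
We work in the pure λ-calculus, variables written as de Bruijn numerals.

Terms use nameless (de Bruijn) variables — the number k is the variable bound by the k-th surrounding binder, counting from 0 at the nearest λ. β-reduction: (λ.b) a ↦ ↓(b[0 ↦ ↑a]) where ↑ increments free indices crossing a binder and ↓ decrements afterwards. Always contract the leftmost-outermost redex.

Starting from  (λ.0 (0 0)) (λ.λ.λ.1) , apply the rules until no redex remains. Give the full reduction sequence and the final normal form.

Answer: normal form = λ.λ.1  (in 2 steps)

Reduction:
  start: (λ.0 (0 0)) (λ.λ.λ.1)
  [1] (λ.λ.λ.1) ((λ.λ.λ.1) (λ.λ.λ.1))
  [2] λ.λ.1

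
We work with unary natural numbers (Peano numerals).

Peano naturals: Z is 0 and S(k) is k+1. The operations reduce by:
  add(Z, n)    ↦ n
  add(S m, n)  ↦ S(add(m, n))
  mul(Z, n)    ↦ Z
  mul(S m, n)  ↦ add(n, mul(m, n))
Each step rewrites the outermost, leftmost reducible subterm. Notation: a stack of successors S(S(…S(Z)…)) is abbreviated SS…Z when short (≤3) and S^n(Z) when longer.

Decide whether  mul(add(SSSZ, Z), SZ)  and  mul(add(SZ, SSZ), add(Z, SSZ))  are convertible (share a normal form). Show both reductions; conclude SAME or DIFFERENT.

Answer: DIFFERENT — A ⇓ SSSZ, B ⇓ S^6(Z)

Working:
Term A:
  start: mul(add(SSSZ, Z), SZ)
  step 1: mul(S(add(SSZ, Z)), SZ)
  step 2: add(SZ, mul(add(SSZ, Z), SZ))
  step 3: S(add(Z, mul(add(SSZ, Z), SZ)))
  step 4: S(mul(add(SSZ, Z), SZ))
  step 5: S(mul(S(add(SZ, Z)), SZ))
  step 6: S(add(SZ, mul(add(SZ, Z), SZ)))
  step 7: S(S(add(Z, mul(add(SZ, Z), SZ))))
  step 8: S(S(mul(add(SZ, Z), SZ)))
  step 9: S(S(mul(S(add(Z, Z)), SZ)))
  step 10: S(S(add(SZ, mul(add(Z, Z), SZ))))
  step 11: S(S(S(add(Z, mul(add(Z, Z), SZ)))))
  step 12: S(S(S(mul(add(Z, Z), SZ))))
  step 13: S(S(S(mul(Z, SZ))))
  step 14: SSSZ

Term B:
  start: mul(add(SZ, SSZ), add(Z, SSZ))
  step 1: mul(S(add(Z, SSZ)), add(Z, SSZ))
  step 2: add(add(Z, SSZ), mul(add(Z, SSZ), add(Z, SSZ)))
  step 3: add(SSZ, mul(add(Z, SSZ), add(Z, SSZ)))
  step 4: S(add(SZ, mul(add(Z, SSZ), add(Z, SSZ))))
  step 5: S(S(add(Z, mul(add(Z, SSZ), add(Z, SSZ)))))
  step 6: S(S(mul(add(Z, SSZ), add(Z, SSZ))))
  step 7: S(S(mul(SSZ, add(Z, SSZ))))
  step 8: S(S(add(add(Z, SSZ), mul(SZ, add(Z, SSZ)))))
  step 9: S(S(add(SSZ, mul(SZ, add(Z, SSZ)))))
  step 10: S(S(S(add(SZ, mul(SZ, add(Z, SSZ))))))
  step 11: S(S(S(S(add(Z, mul(SZ, add(Z, SSZ)))))))
  step 12: S(S(S(S(mul(SZ, add(Z, SSZ))))))
  step 13: S(S(S(S(add(add(Z, SSZ), mul(Z, add(Z, SSZ)))))))
  step 14: S(S(S(S(add(SSZ, mul(Z, add(Z, SSZ)))))))
  step 15: S(S(S(S(S(add(SZ, mul(Z, add(Z, SSZ))))))))
  step 16: S(S(S(S(S(S(add(Z, mul(Z, add(Z, SSZ)))))))))
  step 17: S(S(S(S(S(S(mul(Z, add(Z, SSZ))))))))
  step 18: S^6(Z)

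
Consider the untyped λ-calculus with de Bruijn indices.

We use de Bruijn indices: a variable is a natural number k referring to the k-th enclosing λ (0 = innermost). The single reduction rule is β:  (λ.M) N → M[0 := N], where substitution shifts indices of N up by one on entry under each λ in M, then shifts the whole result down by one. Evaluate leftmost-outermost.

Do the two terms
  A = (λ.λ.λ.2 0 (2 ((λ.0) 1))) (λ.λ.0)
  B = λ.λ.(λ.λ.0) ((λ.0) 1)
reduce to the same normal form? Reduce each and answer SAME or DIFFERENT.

Term A:
  start: (λ.λ.λ.2 0 (2 ((λ.0) 1))) (λ.λ.0)
  [1] λ.λ.(λ.λ.0) 0 ((λ.λ.0) ((λ.0) 1))
  [2] λ.λ.(λ.0) ((λ.λ.0) ((λ.0) 1))
  [3] λ.λ.(λ.λ.0) ((λ.0) 1)
  [4] λ.λ.λ.0

Term B:
  start: λ.λ.(λ.λ.0) ((λ.0) 1)
  [1] λ.λ.λ.0

Answer: SAME — A ⇓ λ.λ.λ.0, B ⇓ λ.λ.λ.0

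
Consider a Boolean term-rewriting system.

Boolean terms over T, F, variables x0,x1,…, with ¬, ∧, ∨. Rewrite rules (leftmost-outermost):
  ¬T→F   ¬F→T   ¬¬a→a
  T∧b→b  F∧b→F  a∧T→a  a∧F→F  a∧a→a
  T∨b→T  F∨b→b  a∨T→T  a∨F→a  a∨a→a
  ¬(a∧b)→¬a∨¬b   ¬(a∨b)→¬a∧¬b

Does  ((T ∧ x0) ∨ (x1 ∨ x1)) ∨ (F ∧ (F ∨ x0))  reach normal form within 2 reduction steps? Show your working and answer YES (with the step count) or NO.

Answer: NO — after 2 steps the term is (x0 ∨ x1) ∨ (F ∧ (F ∨ x0)), not yet normal

Derivation:
  start: ((T ∧ x0) ∨ (x1 ∨ x1)) ∨ (F ∧ (F ∨ x0))
  →1  (x0 ∨ (x1 ∨ x1)) ∨ (F ∧ (F ∨ x0))
  →2  (x0 ∨ x1) ∨ (F ∧ (F ∨ x0))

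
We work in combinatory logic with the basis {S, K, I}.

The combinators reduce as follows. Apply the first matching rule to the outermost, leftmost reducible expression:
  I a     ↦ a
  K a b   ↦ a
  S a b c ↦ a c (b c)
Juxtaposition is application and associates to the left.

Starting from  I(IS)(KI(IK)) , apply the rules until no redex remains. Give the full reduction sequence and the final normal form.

  start: I(IS)(KI(IK))
  [1] IS(KI(IK))
  [2] S(KI(IK))
  [3] SI

Answer: normal form = SI  (in 3 steps)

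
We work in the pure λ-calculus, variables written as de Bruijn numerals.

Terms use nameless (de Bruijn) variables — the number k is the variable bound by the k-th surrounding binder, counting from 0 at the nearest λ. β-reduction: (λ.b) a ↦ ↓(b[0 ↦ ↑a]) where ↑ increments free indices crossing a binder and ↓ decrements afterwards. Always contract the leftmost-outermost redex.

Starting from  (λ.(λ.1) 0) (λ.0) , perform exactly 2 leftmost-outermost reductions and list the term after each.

Answer: after 2 steps: λ.0

Working:
  start: (λ.(λ.1) 0) (λ.0)
  →1  (λ.λ.0) (λ.0)
  →2  λ.0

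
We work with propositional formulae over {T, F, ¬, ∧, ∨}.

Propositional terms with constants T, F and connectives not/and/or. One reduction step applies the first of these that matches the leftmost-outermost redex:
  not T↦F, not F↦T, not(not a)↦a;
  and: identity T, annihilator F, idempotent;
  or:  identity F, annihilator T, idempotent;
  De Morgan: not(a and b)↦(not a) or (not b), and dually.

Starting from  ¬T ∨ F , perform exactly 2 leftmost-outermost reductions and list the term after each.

  start: ¬T ∨ F
  step 1: ¬T
  step 2: F

Answer: after 2 steps: F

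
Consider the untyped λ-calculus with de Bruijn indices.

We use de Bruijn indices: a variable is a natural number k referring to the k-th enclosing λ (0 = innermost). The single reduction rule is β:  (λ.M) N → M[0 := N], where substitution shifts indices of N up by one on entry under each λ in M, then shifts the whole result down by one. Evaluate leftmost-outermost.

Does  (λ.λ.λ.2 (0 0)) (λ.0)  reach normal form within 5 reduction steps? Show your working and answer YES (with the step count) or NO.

  start: (λ.λ.λ.2 (0 0)) (λ.0)
  →1  λ.λ.(λ.0) (0 0)
  →2  λ.λ.0 0

Answer: YES — reaches normal form λ.λ.0 0 in 2 ≤ 5 steps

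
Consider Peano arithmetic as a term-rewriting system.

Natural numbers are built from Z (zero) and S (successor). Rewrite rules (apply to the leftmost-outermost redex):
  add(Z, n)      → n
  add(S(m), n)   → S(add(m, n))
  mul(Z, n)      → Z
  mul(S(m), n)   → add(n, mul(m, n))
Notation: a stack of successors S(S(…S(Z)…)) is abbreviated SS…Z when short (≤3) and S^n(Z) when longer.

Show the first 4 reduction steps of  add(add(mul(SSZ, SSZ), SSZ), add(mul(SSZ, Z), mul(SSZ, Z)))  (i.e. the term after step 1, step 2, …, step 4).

  start: add(add(mul(SSZ, SSZ), SSZ), add(mul(SSZ, Z), mul(SSZ, Z)))
  →1  add(add(add(SSZ, mul(SZ, SSZ)), SSZ), add(mul(SSZ, Z), mul(SSZ, Z)))
  →2  add(add(S(add(SZ, mul(SZ, SSZ))), SSZ), add(mul(SSZ, Z), mul(SSZ, Z)))
  →3  add(S(add(add(SZ, mul(SZ, SSZ)), SSZ)), add(mul(SSZ, Z), mul(SSZ, Z)))
  →4  S(add(add(add(SZ, mul(SZ, SSZ)), SSZ), add(mul(SSZ, Z), mul(SSZ, Z))))

Answer: after 4 steps: S(add(add(add(SZ, mul(SZ, SSZ)), SSZ), add(mul(SSZ, Z), mul(SSZ, Z))))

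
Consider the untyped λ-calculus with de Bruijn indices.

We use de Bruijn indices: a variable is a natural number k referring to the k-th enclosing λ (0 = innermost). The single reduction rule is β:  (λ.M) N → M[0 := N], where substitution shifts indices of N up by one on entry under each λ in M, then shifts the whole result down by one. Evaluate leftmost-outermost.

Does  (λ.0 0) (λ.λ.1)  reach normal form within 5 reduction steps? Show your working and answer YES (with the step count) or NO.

  start: (λ.0 0) (λ.λ.1)
  →1  (λ.λ.1) (λ.λ.1)
  →2  λ.λ.λ.1

Answer: YES — reaches normal form λ.λ.λ.1 in 2 ≤ 5 steps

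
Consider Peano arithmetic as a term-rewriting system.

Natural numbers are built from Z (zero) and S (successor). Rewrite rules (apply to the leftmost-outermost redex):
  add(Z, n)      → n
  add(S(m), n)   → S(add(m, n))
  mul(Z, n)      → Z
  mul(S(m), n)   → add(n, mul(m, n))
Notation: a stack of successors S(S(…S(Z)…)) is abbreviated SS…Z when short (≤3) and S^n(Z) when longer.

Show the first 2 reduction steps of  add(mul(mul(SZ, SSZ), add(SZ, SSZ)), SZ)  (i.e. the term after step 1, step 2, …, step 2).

Answer: after 2 steps: add(mul(S(add(SZ, mul(Z, SSZ))), add(SZ, SSZ)), SZ)

Derivation:
  start: add(mul(mul(SZ, SSZ), add(SZ, SSZ)), SZ)
  [1] add(mul(add(SSZ, mul(Z, SSZ)), add(SZ, SSZ)), SZ)
  [2] add(mul(S(add(SZ, mul(Z, SSZ))), add(SZ, SSZ)), SZ)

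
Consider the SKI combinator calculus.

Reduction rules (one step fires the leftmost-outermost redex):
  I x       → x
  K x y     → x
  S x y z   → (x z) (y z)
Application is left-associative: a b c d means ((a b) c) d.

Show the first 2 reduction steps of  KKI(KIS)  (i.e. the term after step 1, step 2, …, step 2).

  start: KKI(KIS)
  →1  K(KIS)
  →2  KI

Answer: after 2 steps: KI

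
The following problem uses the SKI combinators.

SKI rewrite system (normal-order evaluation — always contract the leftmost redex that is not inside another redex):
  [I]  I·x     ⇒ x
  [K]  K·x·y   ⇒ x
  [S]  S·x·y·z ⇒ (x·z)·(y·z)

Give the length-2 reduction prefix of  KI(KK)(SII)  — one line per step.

Answer: after 2 steps: SII

Working:
  start: KI(KK)(SII)
  step 1: I(SII)
  step 2: SII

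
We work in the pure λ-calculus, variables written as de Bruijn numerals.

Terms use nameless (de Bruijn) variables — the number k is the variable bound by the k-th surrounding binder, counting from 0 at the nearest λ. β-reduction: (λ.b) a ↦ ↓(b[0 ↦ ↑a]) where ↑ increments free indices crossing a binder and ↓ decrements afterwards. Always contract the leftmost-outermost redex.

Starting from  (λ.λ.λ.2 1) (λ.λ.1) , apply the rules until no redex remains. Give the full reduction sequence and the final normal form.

Answer: normal form = λ.λ.λ.2  (in 2 steps)

Reduction:
  start: (λ.λ.λ.2 1) (λ.λ.1)
  step 1: λ.λ.(λ.λ.1) 1
  step 2: λ.λ.λ.2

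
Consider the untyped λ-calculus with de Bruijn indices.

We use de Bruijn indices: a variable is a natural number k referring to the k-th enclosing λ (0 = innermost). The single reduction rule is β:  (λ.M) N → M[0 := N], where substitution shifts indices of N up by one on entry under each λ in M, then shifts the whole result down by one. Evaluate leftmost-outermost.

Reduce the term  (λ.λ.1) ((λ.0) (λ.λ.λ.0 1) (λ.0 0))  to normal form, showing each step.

  start: (λ.λ.1) ((λ.0) (λ.λ.λ.0 1) (λ.0 0))
  [1] λ.(λ.0) (λ.λ.λ.0 1) (λ.0 0)
  [2] λ.(λ.λ.λ.0 1) (λ.0 0)
  [3] λ.λ.λ.0 1

Answer: normal form = λ.λ.λ.0 1  (in 3 steps)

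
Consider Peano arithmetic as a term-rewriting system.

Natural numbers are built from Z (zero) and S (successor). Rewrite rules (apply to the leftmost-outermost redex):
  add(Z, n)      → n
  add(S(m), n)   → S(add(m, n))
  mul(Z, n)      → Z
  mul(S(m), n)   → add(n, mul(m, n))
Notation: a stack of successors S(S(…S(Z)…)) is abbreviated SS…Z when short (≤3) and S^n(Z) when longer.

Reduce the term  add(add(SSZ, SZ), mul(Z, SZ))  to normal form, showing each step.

  start: add(add(SSZ, SZ), mul(Z, SZ))
  [1] add(S(add(SZ, SZ)), mul(Z, SZ))
  [2] S(add(add(SZ, SZ), mul(Z, SZ)))
  [3] S(add(S(add(Z, SZ)), mul(Z, SZ)))
  [4] S(S(add(add(Z, SZ), mul(Z, SZ))))
  [5] S(S(add(SZ, mul(Z, SZ))))
  [6] S(S(S(add(Z, mul(Z, SZ)))))
  [7] S(S(S(mul(Z, SZ))))
  [8] SSSZ

Answer: normal form = SSSZ  (in 8 steps)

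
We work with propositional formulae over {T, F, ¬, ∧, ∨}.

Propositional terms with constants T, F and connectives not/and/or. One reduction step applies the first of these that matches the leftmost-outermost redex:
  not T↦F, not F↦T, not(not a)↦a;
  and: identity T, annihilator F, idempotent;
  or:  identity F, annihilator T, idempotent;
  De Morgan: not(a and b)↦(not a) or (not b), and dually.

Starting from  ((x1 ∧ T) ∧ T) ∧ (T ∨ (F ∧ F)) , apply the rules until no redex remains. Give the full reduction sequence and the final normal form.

  start: ((x1 ∧ T) ∧ T) ∧ (T ∨ (F ∧ F))
  step 1: (x1 ∧ T) ∧ (T ∨ (F ∧ F))
  step 2: x1 ∧ (T ∨ (F ∧ F))
  step 3: x1 ∧ T
  step 4: x1

Answer: normal form = x1  (in 4 steps)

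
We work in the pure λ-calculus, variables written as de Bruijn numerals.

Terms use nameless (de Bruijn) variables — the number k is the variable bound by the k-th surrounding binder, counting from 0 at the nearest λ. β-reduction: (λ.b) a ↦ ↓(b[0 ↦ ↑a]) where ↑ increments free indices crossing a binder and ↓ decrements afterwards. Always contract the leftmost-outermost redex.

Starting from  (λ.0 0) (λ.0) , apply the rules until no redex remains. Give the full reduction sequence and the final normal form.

  start: (λ.0 0) (λ.0)
  step 1: (λ.0) (λ.0)
  step 2: λ.0

Answer: normal form = λ.0  (in 2 steps)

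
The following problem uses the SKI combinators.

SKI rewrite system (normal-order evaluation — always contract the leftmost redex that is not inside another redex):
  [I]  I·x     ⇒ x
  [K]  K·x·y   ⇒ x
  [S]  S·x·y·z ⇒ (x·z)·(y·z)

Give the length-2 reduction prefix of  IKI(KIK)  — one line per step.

Answer: after 2 steps: I

Working:
  start: IKI(KIK)
  →1  KI(KIK)
  →2  I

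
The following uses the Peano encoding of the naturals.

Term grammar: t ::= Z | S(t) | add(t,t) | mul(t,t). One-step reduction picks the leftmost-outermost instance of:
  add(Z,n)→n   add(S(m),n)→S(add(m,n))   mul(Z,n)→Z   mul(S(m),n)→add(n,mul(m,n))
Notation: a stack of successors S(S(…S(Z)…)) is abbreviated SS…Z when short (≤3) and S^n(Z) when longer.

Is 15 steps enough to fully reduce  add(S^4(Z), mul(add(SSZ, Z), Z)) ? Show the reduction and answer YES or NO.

  start: add(S^4(Z), mul(add(SSZ, Z), Z))
  [1] S(add(SSSZ, mul(add(SSZ, Z), Z)))
  [2] S(S(add(SSZ, mul(add(SSZ, Z), Z))))
  [3] S(S(S(add(SZ, mul(add(SSZ, Z), Z)))))
  [4] S(S(S(S(add(Z, mul(add(SSZ, Z), Z))))))
  [5] S(S(S(S(mul(add(SSZ, Z), Z)))))
  [6] S(S(S(S(mul(S(add(SZ, Z)), Z)))))
  [7] S(S(S(S(add(Z, mul(add(SZ, Z), Z))))))
  [8] S(S(S(S(mul(add(SZ, Z), Z)))))
  [9] S(S(S(S(mul(S(add(Z, Z)), Z)))))
  [10] S(S(S(S(add(Z, mul(add(Z, Z), Z))))))
  [11] S(S(S(S(mul(add(Z, Z), Z)))))
  [12] S(S(S(S(mul(Z, Z)))))
  [13] S^4(Z)

Answer: YES — reaches normal form S^4(Z) in 13 ≤ 15 steps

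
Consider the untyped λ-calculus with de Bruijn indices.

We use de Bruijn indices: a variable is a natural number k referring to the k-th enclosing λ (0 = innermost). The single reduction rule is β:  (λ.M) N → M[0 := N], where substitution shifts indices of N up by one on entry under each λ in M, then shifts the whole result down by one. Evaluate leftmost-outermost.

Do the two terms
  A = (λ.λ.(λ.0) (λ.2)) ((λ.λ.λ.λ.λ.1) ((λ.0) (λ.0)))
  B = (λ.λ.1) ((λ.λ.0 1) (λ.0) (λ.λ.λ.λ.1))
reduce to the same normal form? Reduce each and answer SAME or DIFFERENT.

Answer: DIFFERENT — A ⇓ λ.λ.λ.λ.λ.λ.1, B ⇓ λ.λ.λ.λ.1

Reduction:
Term A:
  start: (λ.λ.(λ.0) (λ.2)) ((λ.λ.λ.λ.λ.1) ((λ.0) (λ.0)))
  [1] λ.(λ.0) (λ.(λ.λ.λ.λ.λ.1) ((λ.0) (λ.0)))
  [2] λ.λ.(λ.λ.λ.λ.λ.1) ((λ.0) (λ.0))
  [3] λ.λ.λ.λ.λ.λ.1

Term B:
  start: (λ.λ.1) ((λ.λ.0 1) (λ.0) (λ.λ.λ.λ.1))
  [1] λ.(λ.λ.0 1) (λ.0) (λ.λ.λ.λ.1)
  [2] λ.(λ.0 (λ.0)) (λ.λ.λ.λ.1)
  [3] λ.(λ.λ.λ.λ.1) (λ.0)
  [4] λ.λ.λ.λ.1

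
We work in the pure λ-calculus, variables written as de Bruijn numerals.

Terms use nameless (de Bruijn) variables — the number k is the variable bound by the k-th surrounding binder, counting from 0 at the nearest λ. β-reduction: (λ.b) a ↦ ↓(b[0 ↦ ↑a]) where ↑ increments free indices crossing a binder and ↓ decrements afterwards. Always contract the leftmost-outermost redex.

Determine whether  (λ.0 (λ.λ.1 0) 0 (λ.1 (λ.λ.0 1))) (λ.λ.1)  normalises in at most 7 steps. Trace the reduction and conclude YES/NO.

Answer: YES — reaches normal form λ.λ.λ.λ.0 1 in 6 ≤ 7 steps

Reduction:
  start: (λ.0 (λ.λ.1 0) 0 (λ.1 (λ.λ.0 1))) (λ.λ.1)
  →1  (λ.λ.1) (λ.λ.1 0) (λ.λ.1) (λ.(λ.λ.1) (λ.λ.0 1))
  →2  (λ.λ.λ.1 0) (λ.λ.1) (λ.(λ.λ.1) (λ.λ.0 1))
  →3  (λ.λ.1 0) (λ.(λ.λ.1) (λ.λ.0 1))
  →4  λ.(λ.(λ.λ.1) (λ.λ.0 1)) 0
  →5  λ.(λ.λ.1) (λ.λ.0 1)
  →6  λ.λ.λ.λ.0 1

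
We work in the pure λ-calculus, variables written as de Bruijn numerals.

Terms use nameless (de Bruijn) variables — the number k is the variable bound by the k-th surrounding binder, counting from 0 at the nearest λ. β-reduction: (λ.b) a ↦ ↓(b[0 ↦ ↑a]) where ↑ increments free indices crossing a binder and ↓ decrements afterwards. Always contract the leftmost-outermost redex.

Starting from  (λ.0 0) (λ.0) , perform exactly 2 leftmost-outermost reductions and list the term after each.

Answer: after 2 steps: λ.0

Working:
  start: (λ.0 0) (λ.0)
  step 1: (λ.0) (λ.0)
  step 2: λ.0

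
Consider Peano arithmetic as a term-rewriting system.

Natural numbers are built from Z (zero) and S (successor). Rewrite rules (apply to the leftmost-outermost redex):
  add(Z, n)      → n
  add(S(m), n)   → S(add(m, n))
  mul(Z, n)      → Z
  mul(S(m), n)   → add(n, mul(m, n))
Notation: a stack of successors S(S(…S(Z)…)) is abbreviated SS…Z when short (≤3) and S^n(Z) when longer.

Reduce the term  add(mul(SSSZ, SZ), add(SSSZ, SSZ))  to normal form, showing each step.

Answer: normal form = S^8(Z)  (in 18 steps)

Derivation:
  start: add(mul(SSSZ, SZ), add(SSSZ, SSZ))
  step 1: add(add(SZ, mul(SSZ, SZ)), add(SSSZ, SSZ))
  step 2: add(S(add(Z, mul(SSZ, SZ))), add(SSSZ, SSZ))
  step 3: S(add(add(Z, mul(SSZ, SZ)), add(SSSZ, SSZ)))
  step 4: S(add(mul(SSZ, SZ), add(SSSZ, SSZ)))
  step 5: S(add(add(SZ, mul(SZ, SZ)), add(SSSZ, SSZ)))
  step 6: S(add(S(add(Z, mul(SZ, SZ))), add(SSSZ, SSZ)))
  step 7: S(S(add(add(Z, mul(SZ, SZ)), add(SSSZ, SSZ))))
  step 8: S(S(add(mul(SZ, SZ), add(SSSZ, SSZ))))
  step 9: S(S(add(add(SZ, mul(Z, SZ)), add(SSSZ, SSZ))))
  step 10: S(S(add(S(add(Z, mul(Z, SZ))), add(SSSZ, SSZ))))
  step 11: S(S(S(add(add(Z, mul(Z, SZ)), add(SSSZ, SSZ)))))
  step 12: S(S(S(add(mul(Z, SZ), add(SSSZ, SSZ)))))
  step 13: S(S(S(add(Z, add(SSSZ, SSZ)))))
  step 14: S(S(S(add(SSSZ, SSZ))))
  step 15: S(S(S(S(add(SSZ, SSZ)))))
  step 16: S(S(S(S(S(add(SZ, SSZ))))))
  step 17: S(S(S(S(S(S(add(Z, SSZ)))))))
  step 18: S^8(Z)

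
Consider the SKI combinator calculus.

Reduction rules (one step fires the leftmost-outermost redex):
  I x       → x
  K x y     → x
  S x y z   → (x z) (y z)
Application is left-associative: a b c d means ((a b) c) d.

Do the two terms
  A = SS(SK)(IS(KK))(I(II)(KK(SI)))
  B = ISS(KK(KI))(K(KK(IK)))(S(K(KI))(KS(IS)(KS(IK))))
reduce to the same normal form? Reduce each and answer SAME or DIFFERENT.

Answer: SAME — A ⇓ K(KK), B ⇓ K(KK)

Working:
Term A:
  start: SS(SK)(IS(KK))(I(II)(KK(SI)))
  step 1: S(IS(KK))(SK(IS(KK)))(I(II)(KK(SI)))
  step 2: IS(KK)(I(II)(KK(SI)))(SK(IS(KK))(I(II)(KK(SI))))
  step 3: S(KK)(I(II)(KK(SI)))(SK(IS(KK))(I(II)(KK(SI))))
  step 4: KK(SK(IS(KK))(I(II)(KK(SI))))(I(II)(KK(SI))(SK(IS(KK))(I(II)(KK(SI)))))
  step 5: K(I(II)(KK(SI))(SK(IS(KK))(I(II)(KK(SI)))))
  step 6: K(II(KK(SI))(SK(IS(KK))(I(II)(KK(SI)))))
  step 7: K(I(KK(SI))(SK(IS(KK))(I(II)(KK(SI)))))
  step 8: K(KK(SI)(SK(IS(KK))(I(II)(KK(SI)))))
  step 9: K(K(SK(IS(KK))(I(II)(KK(SI)))))
  step 10: K(K(K(I(II)(KK(SI)))(IS(KK)(I(II)(KK(SI))))))
  step 11: K(K(I(II)(KK(SI))))
  step 12: K(K(II(KK(SI))))
  step 13: K(K(I(KK(SI))))
  step 14: K(K(KK(SI)))
  step 15: K(KK)

Term B:
  start: ISS(KK(KI))(K(KK(IK)))(S(K(KI))(KS(IS)(KS(IK))))
  step 1: SS(KK(KI))(K(KK(IK)))(S(K(KI))(KS(IS)(KS(IK))))
  step 2: S(K(KK(IK)))(KK(KI)(K(KK(IK))))(S(K(KI))(KS(IS)(KS(IK))))
  step 3: K(KK(IK))(S(K(KI))(KS(IS)(KS(IK))))(KK(KI)(K(KK(IK)))(S(K(KI))(KS(IS)(KS(IK)))))
  step 4: KK(IK)(KK(KI)(K(KK(IK)))(S(K(KI))(KS(IS)(KS(IK)))))
  step 5: K(KK(KI)(K(KK(IK)))(S(K(KI))(KS(IS)(KS(IK)))))
  step 6: K(K(K(KK(IK)))(S(K(KI))(KS(IS)(KS(IK)))))
  step 7: K(K(KK(IK)))
  step 8: K(KK)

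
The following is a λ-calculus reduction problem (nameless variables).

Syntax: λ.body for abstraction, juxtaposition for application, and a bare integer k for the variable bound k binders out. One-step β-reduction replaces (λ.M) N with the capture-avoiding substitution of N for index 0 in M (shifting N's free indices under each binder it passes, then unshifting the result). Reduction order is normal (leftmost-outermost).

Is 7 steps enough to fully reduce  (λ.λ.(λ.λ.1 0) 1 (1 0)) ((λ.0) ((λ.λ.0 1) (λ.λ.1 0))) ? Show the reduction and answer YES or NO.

  start: (λ.λ.(λ.λ.1 0) 1 (1 0)) ((λ.0) ((λ.λ.0 1) (λ.λ.1 0)))
  step 1: λ.(λ.λ.1 0) ((λ.0) ((λ.λ.0 1) (λ.λ.1 0))) ((λ.0) ((λ.λ.0 1) (λ.λ.1 0)) 0)
  step 2: λ.(λ.(λ.0) ((λ.λ.0 1) (λ.λ.1 0)) 0) ((λ.0) ((λ.λ.0 1) (λ.λ.1 0)) 0)
  step 3: λ.(λ.0) ((λ.λ.0 1) (λ.λ.1 0)) ((λ.0) ((λ.λ.0 1) (λ.λ.1 0)) 0)
  step 4: λ.(λ.λ.0 1) (λ.λ.1 0) ((λ.0) ((λ.λ.0 1) (λ.λ.1 0)) 0)
  step 5: λ.(λ.0 (λ.λ.1 0)) ((λ.0) ((λ.λ.0 1) (λ.λ.1 0)) 0)
  step 6: λ.(λ.0) ((λ.λ.0 1) (λ.λ.1 0)) 0 (λ.λ.1 0)
  step 7: λ.(λ.λ.0 1) (λ.λ.1 0) 0 (λ.λ.1 0)

Answer: NO — after 7 steps the term is λ.(λ.λ.0 1) (λ.λ.1 0) 0 (λ.λ.1 0), not yet normal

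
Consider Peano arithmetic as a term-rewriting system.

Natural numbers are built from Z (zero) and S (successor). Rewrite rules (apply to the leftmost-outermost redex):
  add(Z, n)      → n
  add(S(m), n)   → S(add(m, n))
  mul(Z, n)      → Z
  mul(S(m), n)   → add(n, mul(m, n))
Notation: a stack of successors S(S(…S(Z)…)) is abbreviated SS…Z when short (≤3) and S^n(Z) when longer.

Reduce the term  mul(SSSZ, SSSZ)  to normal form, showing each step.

Answer: normal form = S^9(Z)  (in 16 steps)

Working:
  start: mul(SSSZ, SSSZ)
  step 1: add(SSSZ, mul(SSZ, SSSZ))
  step 2: S(add(SSZ, mul(SSZ, SSSZ)))
  step 3: S(S(add(SZ, mul(SSZ, SSSZ))))
  step 4: S(S(S(add(Z, mul(SSZ, SSSZ)))))
  step 5: S(S(S(mul(SSZ, SSSZ))))
  step 6: S(S(S(add(SSSZ, mul(SZ, SSSZ)))))
  step 7: S(S(S(S(add(SSZ, mul(SZ, SSSZ))))))
  step 8: S(S(S(S(S(add(SZ, mul(SZ, SSSZ)))))))
  step 9: S(S(S(S(S(S(add(Z, mul(SZ, SSSZ))))))))
  step 10: S(S(S(S(S(S(mul(SZ, SSSZ)))))))
  step 11: S(S(S(S(S(S(add(SSSZ, mul(Z, SSSZ))))))))
  step 12: S(S(S(S(S(S(S(add(SSZ, mul(Z, SSSZ)))))))))
  step 13: S(S(S(S(S(S(S(S(add(SZ, mul(Z, SSSZ))))))))))
  step 14: S(S(S(S(S(S(S(S(S(add(Z, mul(Z, SSSZ)))))))))))
  step 15: S(S(S(S(S(S(S(S(S(mul(Z, SSSZ))))))))))
  step 16: S^9(Z)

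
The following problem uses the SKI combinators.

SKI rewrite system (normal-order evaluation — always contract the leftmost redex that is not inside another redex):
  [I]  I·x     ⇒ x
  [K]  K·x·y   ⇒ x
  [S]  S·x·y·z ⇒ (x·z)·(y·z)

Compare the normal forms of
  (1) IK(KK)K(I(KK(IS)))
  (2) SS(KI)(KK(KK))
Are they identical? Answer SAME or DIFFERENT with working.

Answer: DIFFERENT — A ⇓ K, B ⇓ SKI

Derivation:
Term A:
  start: IK(KK)K(I(KK(IS)))
  [1] K(KK)K(I(KK(IS)))
  [2] KK(I(KK(IS)))
  [3] K

Term B:
  start: SS(KI)(KK(KK))
  [1] S(KK(KK))(KI(KK(KK)))
  [2] SK(KI(KK(KK)))
  [3] SKI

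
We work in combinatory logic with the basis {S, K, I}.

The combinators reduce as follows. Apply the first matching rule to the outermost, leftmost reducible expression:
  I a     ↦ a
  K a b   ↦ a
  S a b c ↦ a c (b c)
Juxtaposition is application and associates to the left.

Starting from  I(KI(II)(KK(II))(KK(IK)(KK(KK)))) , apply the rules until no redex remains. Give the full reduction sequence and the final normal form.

Answer: normal form = K(KK)  (in 6 steps)

Working:
  start: I(KI(II)(KK(II))(KK(IK)(KK(KK))))
  →1  KI(II)(KK(II))(KK(IK)(KK(KK)))
  →2  I(KK(II))(KK(IK)(KK(KK)))
  →3  KK(II)(KK(IK)(KK(KK)))
  →4  K(KK(IK)(KK(KK)))
  →5  K(K(KK(KK)))
  →6  K(KK)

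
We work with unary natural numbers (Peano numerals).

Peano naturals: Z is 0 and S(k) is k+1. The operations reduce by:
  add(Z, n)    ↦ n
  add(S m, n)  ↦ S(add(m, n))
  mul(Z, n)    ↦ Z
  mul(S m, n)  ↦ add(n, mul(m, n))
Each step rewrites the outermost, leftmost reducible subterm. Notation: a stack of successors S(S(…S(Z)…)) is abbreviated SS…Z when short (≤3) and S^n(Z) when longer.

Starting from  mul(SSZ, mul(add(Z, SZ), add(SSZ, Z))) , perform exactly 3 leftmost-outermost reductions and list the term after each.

  start: mul(SSZ, mul(add(Z, SZ), add(SSZ, Z)))
  →1  add(mul(add(Z, SZ), add(SSZ, Z)), mul(SZ, mul(add(Z, SZ), add(SSZ, Z))))
  →2  add(mul(SZ, add(SSZ, Z)), mul(SZ, mul(add(Z, SZ), add(SSZ, Z))))
  →3  add(add(add(SSZ, Z), mul(Z, add(SSZ, Z))), mul(SZ, mul(add(Z, SZ), add(SSZ, Z))))

Answer: after 3 steps: add(add(add(SSZ, Z), mul(Z, add(SSZ, Z))), mul(SZ, mul(add(Z, SZ), add(SSZ, Z))))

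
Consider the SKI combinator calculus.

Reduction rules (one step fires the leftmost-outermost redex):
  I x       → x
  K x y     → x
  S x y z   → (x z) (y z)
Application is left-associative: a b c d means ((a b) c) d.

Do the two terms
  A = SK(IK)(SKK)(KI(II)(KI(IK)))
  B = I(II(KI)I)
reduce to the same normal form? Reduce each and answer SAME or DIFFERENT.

Term A:
  start: SK(IK)(SKK)(KI(II)(KI(IK)))
  [1] K(SKK)(IK(SKK))(KI(II)(KI(IK)))
  [2] SKK(KI(II)(KI(IK)))
  [3] K(KI(II)(KI(IK)))(K(KI(II)(KI(IK))))
  [4] KI(II)(KI(IK))
  [5] I(KI(IK))
  [6] KI(IK)
  [7] I

Term B:
  start: I(II(KI)I)
  [1] II(KI)I
  [2] I(KI)I
  [3] KII
  [4] I

Answer: SAME — A ⇓ I, B ⇓ I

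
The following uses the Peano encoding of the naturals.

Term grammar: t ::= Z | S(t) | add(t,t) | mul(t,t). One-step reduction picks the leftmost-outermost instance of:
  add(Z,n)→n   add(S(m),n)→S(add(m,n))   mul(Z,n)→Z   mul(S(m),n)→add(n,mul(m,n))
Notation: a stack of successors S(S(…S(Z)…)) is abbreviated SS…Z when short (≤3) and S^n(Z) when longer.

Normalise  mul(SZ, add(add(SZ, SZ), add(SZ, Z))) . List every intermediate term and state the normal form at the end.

  start: mul(SZ, add(add(SZ, SZ), add(SZ, Z)))
  [1] add(add(add(SZ, SZ), add(SZ, Z)), mul(Z, add(add(SZ, SZ), add(SZ, Z))))
  [2] add(add(S(add(Z, SZ)), add(SZ, Z)), mul(Z, add(add(SZ, SZ), add(SZ, Z))))
  [3] add(S(add(add(Z, SZ), add(SZ, Z))), mul(Z, add(add(SZ, SZ), add(SZ, Z))))
  [4] S(add(add(add(Z, SZ), add(SZ, Z)), mul(Z, add(add(SZ, SZ), add(SZ, Z)))))
  [5] S(add(add(SZ, add(SZ, Z)), mul(Z, add(add(SZ, SZ), add(SZ, Z)))))
  [6] S(add(S(add(Z, add(SZ, Z))), mul(Z, add(add(SZ, SZ), add(SZ, Z)))))
  [7] S(S(add(add(Z, add(SZ, Z)), mul(Z, add(add(SZ, SZ), add(SZ, Z))))))
  [8] S(S(add(add(SZ, Z), mul(Z, add(add(SZ, SZ), add(SZ, Z))))))
  [9] S(S(add(S(add(Z, Z)), mul(Z, add(add(SZ, SZ), add(SZ, Z))))))
  [10] S(S(S(add(add(Z, Z), mul(Z, add(add(SZ, SZ), add(SZ, Z)))))))
  [11] S(S(S(add(Z, mul(Z, add(add(SZ, SZ), add(SZ, Z)))))))
  [12] S(S(S(mul(Z, add(add(SZ, SZ), add(SZ, Z))))))
  [13] SSSZ

Answer: normal form = SSSZ  (in 13 steps)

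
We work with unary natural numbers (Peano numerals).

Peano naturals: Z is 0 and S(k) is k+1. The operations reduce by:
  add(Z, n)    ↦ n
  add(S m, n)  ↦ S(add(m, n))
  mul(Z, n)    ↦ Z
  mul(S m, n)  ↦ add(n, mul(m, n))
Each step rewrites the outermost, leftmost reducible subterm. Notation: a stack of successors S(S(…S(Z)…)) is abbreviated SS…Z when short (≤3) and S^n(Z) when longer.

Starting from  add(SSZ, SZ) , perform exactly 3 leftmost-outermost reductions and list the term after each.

  start: add(SSZ, SZ)
  step 1: S(add(SZ, SZ))
  step 2: S(S(add(Z, SZ)))
  step 3: SSSZ

Answer: after 3 steps: SSSZ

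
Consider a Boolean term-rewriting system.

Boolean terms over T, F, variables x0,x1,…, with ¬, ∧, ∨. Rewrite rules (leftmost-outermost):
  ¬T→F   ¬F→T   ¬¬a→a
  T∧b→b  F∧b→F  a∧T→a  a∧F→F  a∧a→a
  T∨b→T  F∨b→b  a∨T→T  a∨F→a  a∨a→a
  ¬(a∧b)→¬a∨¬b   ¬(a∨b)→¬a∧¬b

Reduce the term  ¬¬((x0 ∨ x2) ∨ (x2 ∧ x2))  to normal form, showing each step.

  start: ¬¬((x0 ∨ x2) ∨ (x2 ∧ x2))
  [1] (x0 ∨ x2) ∨ (x2 ∧ x2)
  [2] (x0 ∨ x2) ∨ x2

Answer: normal form = (x0 ∨ x2) ∨ x2  (in 2 steps)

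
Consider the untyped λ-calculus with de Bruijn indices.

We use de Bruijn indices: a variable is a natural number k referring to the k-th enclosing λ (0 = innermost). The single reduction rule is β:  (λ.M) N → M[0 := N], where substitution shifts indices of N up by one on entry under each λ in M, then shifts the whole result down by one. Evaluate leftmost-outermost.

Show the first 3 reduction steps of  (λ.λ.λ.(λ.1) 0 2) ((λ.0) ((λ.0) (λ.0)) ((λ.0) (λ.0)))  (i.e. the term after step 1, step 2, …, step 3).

Answer: after 3 steps: λ.λ.0 ((λ.0) (λ.0) ((λ.0) (λ.0)))

Working:
  start: (λ.λ.λ.(λ.1) 0 2) ((λ.0) ((λ.0) (λ.0)) ((λ.0) (λ.0)))
  [1] λ.λ.(λ.1) 0 ((λ.0) ((λ.0) (λ.0)) ((λ.0) (λ.0)))
  [2] λ.λ.0 ((λ.0) ((λ.0) (λ.0)) ((λ.0) (λ.0)))
  [3] λ.λ.0 ((λ.0) (λ.0) ((λ.0) (λ.0)))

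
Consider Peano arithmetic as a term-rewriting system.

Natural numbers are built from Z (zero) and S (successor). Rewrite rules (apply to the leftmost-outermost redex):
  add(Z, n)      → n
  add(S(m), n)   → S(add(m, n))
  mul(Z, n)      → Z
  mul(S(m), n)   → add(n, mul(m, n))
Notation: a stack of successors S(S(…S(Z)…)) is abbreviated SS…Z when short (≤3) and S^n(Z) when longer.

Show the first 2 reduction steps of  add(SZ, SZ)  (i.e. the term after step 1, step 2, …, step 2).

  start: add(SZ, SZ)
  →1  S(add(Z, SZ))
  →2  SSZ

Answer: after 2 steps: SSZ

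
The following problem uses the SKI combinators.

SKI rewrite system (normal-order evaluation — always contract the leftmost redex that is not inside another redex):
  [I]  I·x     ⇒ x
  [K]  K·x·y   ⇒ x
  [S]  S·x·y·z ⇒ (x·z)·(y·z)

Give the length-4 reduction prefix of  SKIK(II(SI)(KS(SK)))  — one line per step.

Answer: after 4 steps: K(SI(KS(SK)))

Working:
  start: SKIK(II(SI)(KS(SK)))
  step 1: KK(IK)(II(SI)(KS(SK)))
  step 2: K(II(SI)(KS(SK)))
  step 3: K(I(SI)(KS(SK)))
  step 4: K(SI(KS(SK)))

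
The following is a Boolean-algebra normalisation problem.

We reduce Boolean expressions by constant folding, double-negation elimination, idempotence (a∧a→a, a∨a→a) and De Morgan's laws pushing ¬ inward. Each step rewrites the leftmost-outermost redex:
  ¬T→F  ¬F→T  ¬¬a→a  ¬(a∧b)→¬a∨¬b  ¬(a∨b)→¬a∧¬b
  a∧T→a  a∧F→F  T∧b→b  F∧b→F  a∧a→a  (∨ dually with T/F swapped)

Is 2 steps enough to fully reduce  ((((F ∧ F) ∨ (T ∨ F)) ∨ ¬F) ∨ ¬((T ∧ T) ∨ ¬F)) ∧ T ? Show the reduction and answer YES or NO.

Answer: NO — after 2 steps the term is ((F ∨ (T ∨ F)) ∨ ¬F) ∨ ¬((T ∧ T) ∨ ¬F), not yet normal

Reduction:
  start: ((((F ∧ F) ∨ (T ∨ F)) ∨ ¬F) ∨ ¬((T ∧ T) ∨ ¬F)) ∧ T
  →1  (((F ∧ F) ∨ (T ∨ F)) ∨ ¬F) ∨ ¬((T ∧ T) ∨ ¬F)
  →2  ((F ∨ (T ∨ F)) ∨ ¬F) ∨ ¬((T ∧ T) ∨ ¬F)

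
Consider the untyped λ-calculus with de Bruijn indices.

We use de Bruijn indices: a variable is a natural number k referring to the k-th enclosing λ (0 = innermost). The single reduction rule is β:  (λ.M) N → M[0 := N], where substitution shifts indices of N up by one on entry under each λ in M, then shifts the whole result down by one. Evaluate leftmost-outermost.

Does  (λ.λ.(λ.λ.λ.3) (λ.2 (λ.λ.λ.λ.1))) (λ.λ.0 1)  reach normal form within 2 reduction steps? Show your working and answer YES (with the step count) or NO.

  start: (λ.λ.(λ.λ.λ.3) (λ.2 (λ.λ.λ.λ.1))) (λ.λ.0 1)
  [1] λ.(λ.λ.λ.3) (λ.(λ.λ.0 1) (λ.λ.λ.λ.1))
  [2] λ.λ.λ.2

Answer: YES — reaches normal form λ.λ.λ.2 in 2 ≤ 2 steps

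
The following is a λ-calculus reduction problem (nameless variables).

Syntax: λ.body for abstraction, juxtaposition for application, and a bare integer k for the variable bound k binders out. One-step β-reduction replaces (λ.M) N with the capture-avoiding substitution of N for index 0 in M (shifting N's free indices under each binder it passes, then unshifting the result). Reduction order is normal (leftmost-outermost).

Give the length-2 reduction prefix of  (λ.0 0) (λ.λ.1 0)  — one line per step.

Answer: after 2 steps: λ.(λ.λ.1 0) 0

Working:
  start: (λ.0 0) (λ.λ.1 0)
  [1] (λ.λ.1 0) (λ.λ.1 0)
  [2] λ.(λ.λ.1 0) 0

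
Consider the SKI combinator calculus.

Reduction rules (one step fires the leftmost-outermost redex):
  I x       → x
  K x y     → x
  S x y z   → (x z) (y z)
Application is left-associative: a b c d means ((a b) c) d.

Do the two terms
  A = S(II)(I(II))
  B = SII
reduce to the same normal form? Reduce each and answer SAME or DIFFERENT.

Term A:
  start: S(II)(I(II))
  [1] SI(I(II))
  [2] SI(II)
  [3] SII

Term B:
  start: SII

Answer: SAME — A ⇓ SII, B ⇓ SII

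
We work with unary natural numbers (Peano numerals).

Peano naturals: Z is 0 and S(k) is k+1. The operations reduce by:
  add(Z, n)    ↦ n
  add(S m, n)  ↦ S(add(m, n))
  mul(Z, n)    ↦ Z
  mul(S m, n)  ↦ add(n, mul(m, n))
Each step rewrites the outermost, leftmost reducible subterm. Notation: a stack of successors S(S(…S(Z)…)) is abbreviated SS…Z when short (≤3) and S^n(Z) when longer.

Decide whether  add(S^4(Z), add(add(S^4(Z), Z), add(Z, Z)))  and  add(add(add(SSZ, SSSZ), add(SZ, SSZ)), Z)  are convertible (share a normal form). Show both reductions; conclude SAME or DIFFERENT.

Term A:
  start: add(S^4(Z), add(add(S^4(Z), Z), add(Z, Z)))
  →1  S(add(SSSZ, add(add(S^4(Z), Z), add(Z, Z))))
  →2  S(S(add(SSZ, add(add(S^4(Z), Z), add(Z, Z)))))
  →3  S(S(S(add(SZ, add(add(S^4(Z), Z), add(Z, Z))))))
  →4  S(S(S(S(add(Z, add(add(S^4(Z), Z), add(Z, Z)))))))
  →5  S(S(S(S(add(add(S^4(Z), Z), add(Z, Z))))))
  →6  S(S(S(S(add(S(add(SSSZ, Z)), add(Z, Z))))))
  →7  S(S(S(S(S(add(add(SSSZ, Z), add(Z, Z)))))))
  →8  S(S(S(S(S(add(S(add(SSZ, Z)), add(Z, Z)))))))
  →9  S(S(S(S(S(S(add(add(SSZ, Z), add(Z, Z))))))))
  →10  S(S(S(S(S(S(add(S(add(SZ, Z)), add(Z, Z))))))))
  →11  S(S(S(S(S(S(S(add(add(SZ, Z), add(Z, Z)))))))))
  →12  S(S(S(S(S(S(S(add(S(add(Z, Z)), add(Z, Z)))))))))
  →13  S(S(S(S(S(S(S(S(add(add(Z, Z), add(Z, Z))))))))))
  →14  S(S(S(S(S(S(S(S(add(Z, add(Z, Z))))))))))
  →15  S(S(S(S(S(S(S(S(add(Z, Z)))))))))
  →16  S^8(Z)

Term B:
  start: add(add(add(SSZ, SSSZ), add(SZ, SSZ)), Z)
  →1  add(add(S(add(SZ, SSSZ)), add(SZ, SSZ)), Z)
  →2  add(S(add(add(SZ, SSSZ), add(SZ, SSZ))), Z)
  →3  S(add(add(add(SZ, SSSZ), add(SZ, SSZ)), Z))
  →4  S(add(add(S(add(Z, SSSZ)), add(SZ, SSZ)), Z))
  →5  S(add(S(add(add(Z, SSSZ), add(SZ, SSZ))), Z))
  →6  S(S(add(add(add(Z, SSSZ), add(SZ, SSZ)), Z)))
  →7  S(S(add(add(SSSZ, add(SZ, SSZ)), Z)))
  →8  S(S(add(S(add(SSZ, add(SZ, SSZ))), Z)))
  →9  S(S(S(add(add(SSZ, add(SZ, SSZ)), Z))))
  →10  S(S(S(add(S(add(SZ, add(SZ, SSZ))), Z))))
  →11  S(S(S(S(add(add(SZ, add(SZ, SSZ)), Z)))))
  →12  S(S(S(S(add(S(add(Z, add(SZ, SSZ))), Z)))))
  →13  S(S(S(S(S(add(add(Z, add(SZ, SSZ)), Z))))))
  →14  S(S(S(S(S(add(add(SZ, SSZ), Z))))))
  →15  S(S(S(S(S(add(S(add(Z, SSZ)), Z))))))
  →16  S(S(S(S(S(S(add(add(Z, SSZ), Z)))))))
  →17  S(S(S(S(S(S(add(SSZ, Z)))))))
  →18  S(S(S(S(S(S(S(add(SZ, Z))))))))
  →19  S(S(S(S(S(S(S(S(add(Z, Z)))))))))
  →20  S^8(Z)

Answer: SAME — A ⇓ S^8(Z), B ⇓ S^8(Z)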